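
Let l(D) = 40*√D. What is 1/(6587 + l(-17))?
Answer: 6587/43415769 - 40*I*√17/43415769 ≈ 0.00015172 - 3.7987e-6*I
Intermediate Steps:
1/(6587 + l(-17)) = 1/(6587 + 40*√(-17)) = 1/(6587 + 40*(I*√17)) = 1/(6587 + 40*I*√17)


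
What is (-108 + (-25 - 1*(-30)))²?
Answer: 10609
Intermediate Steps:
(-108 + (-25 - 1*(-30)))² = (-108 + (-25 + 30))² = (-108 + 5)² = (-103)² = 10609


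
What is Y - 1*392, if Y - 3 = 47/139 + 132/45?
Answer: -804244/2085 ≈ -385.73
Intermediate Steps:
Y = 13076/2085 (Y = 3 + (47/139 + 132/45) = 3 + (47*(1/139) + 132*(1/45)) = 3 + (47/139 + 44/15) = 3 + 6821/2085 = 13076/2085 ≈ 6.2715)
Y - 1*392 = 13076/2085 - 1*392 = 13076/2085 - 392 = -804244/2085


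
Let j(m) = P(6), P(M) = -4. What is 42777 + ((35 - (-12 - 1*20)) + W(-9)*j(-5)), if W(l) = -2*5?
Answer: 42884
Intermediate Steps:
j(m) = -4
W(l) = -10
42777 + ((35 - (-12 - 1*20)) + W(-9)*j(-5)) = 42777 + ((35 - (-12 - 1*20)) - 10*(-4)) = 42777 + ((35 - (-12 - 20)) + 40) = 42777 + ((35 - 1*(-32)) + 40) = 42777 + ((35 + 32) + 40) = 42777 + (67 + 40) = 42777 + 107 = 42884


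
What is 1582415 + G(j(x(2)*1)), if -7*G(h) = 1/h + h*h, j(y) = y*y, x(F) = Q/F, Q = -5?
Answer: 4430746311/2800 ≈ 1.5824e+6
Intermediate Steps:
x(F) = -5/F
j(y) = y²
G(h) = -1/(7*h) - h²/7 (G(h) = -(1/h + h*h)/7 = -(1/h + h²)/7 = -1/(7*h) - h²/7)
1582415 + G(j(x(2)*1)) = 1582415 + (-1 - ((-5/2*1)²)³)/(7*((-5/2*1)²)) = 1582415 + (-1 - ((-5/2)²)³)/(7*((-5/2)²)) = 1582415 + (-1 - (25/4)³)/(7*(25/4)) = 1582415 + (⅐)*(4/25)*(-1 - 1*15625/64) = 1582415 + (⅐)*(4/25)*(-1 - 15625/64) = 1582415 + (⅐)*(4/25)*(-15689/64) = 1582415 - 15689/2800 = 4430746311/2800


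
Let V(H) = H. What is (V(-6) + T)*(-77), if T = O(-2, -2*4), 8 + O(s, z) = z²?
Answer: -3850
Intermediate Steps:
O(s, z) = -8 + z²
T = 56 (T = -8 + (-2*4)² = -8 + (-8)² = -8 + 64 = 56)
(V(-6) + T)*(-77) = (-6 + 56)*(-77) = 50*(-77) = -3850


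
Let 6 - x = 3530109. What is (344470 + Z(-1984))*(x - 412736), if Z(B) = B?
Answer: -1350367157754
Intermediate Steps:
x = -3530103 (x = 6 - 1*3530109 = 6 - 3530109 = -3530103)
(344470 + Z(-1984))*(x - 412736) = (344470 - 1984)*(-3530103 - 412736) = 342486*(-3942839) = -1350367157754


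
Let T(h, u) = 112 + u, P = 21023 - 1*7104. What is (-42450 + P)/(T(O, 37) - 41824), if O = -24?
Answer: 28531/41675 ≈ 0.68461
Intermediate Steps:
P = 13919 (P = 21023 - 7104 = 13919)
(-42450 + P)/(T(O, 37) - 41824) = (-42450 + 13919)/((112 + 37) - 41824) = -28531/(149 - 41824) = -28531/(-41675) = -28531*(-1/41675) = 28531/41675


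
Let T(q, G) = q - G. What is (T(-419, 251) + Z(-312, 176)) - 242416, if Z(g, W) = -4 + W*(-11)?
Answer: -245026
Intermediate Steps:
Z(g, W) = -4 - 11*W
(T(-419, 251) + Z(-312, 176)) - 242416 = ((-419 - 1*251) + (-4 - 11*176)) - 242416 = ((-419 - 251) + (-4 - 1936)) - 242416 = (-670 - 1940) - 242416 = -2610 - 242416 = -245026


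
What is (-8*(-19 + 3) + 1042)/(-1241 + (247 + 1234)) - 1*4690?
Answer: -37481/8 ≈ -4685.1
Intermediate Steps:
(-8*(-19 + 3) + 1042)/(-1241 + (247 + 1234)) - 1*4690 = (-8*(-16) + 1042)/(-1241 + 1481) - 4690 = (128 + 1042)/240 - 4690 = 1170*(1/240) - 4690 = 39/8 - 4690 = -37481/8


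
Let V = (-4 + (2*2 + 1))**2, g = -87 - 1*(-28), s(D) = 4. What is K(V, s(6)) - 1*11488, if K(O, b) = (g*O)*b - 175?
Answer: -11899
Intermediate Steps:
g = -59 (g = -87 + 28 = -59)
V = 1 (V = (-4 + (4 + 1))**2 = (-4 + 5)**2 = 1**2 = 1)
K(O, b) = -175 - 59*O*b (K(O, b) = (-59*O)*b - 175 = -59*O*b - 175 = -175 - 59*O*b)
K(V, s(6)) - 1*11488 = (-175 - 59*1*4) - 1*11488 = (-175 - 236) - 11488 = -411 - 11488 = -11899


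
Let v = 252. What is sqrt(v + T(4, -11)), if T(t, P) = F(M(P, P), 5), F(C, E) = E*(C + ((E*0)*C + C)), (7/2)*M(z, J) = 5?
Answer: 2*sqrt(3262)/7 ≈ 16.318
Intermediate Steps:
M(z, J) = 10/7 (M(z, J) = (2/7)*5 = 10/7)
F(C, E) = 2*C*E (F(C, E) = E*(C + (0*C + C)) = E*(C + (0 + C)) = E*(C + C) = E*(2*C) = 2*C*E)
T(t, P) = 100/7 (T(t, P) = 2*(10/7)*5 = 100/7)
sqrt(v + T(4, -11)) = sqrt(252 + 100/7) = sqrt(1864/7) = 2*sqrt(3262)/7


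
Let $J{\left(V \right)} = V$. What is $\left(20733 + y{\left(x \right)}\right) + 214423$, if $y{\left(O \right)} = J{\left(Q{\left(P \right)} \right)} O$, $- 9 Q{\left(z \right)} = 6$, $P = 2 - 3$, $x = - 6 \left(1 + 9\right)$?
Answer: $235196$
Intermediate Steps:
$x = -60$ ($x = \left(-6\right) 10 = -60$)
$P = -1$ ($P = 2 - 3 = -1$)
$Q{\left(z \right)} = - \frac{2}{3}$ ($Q{\left(z \right)} = \left(- \frac{1}{9}\right) 6 = - \frac{2}{3}$)
$y{\left(O \right)} = - \frac{2 O}{3}$
$\left(20733 + y{\left(x \right)}\right) + 214423 = \left(20733 - -40\right) + 214423 = \left(20733 + 40\right) + 214423 = 20773 + 214423 = 235196$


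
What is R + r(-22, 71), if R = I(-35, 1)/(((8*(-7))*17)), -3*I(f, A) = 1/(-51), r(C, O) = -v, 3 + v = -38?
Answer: 5971895/145656 ≈ 41.000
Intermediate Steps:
v = -41 (v = -3 - 38 = -41)
r(C, O) = 41 (r(C, O) = -1*(-41) = 41)
I(f, A) = 1/153 (I(f, A) = -1/3/(-51) = -1/3*(-1/51) = 1/153)
R = -1/145656 (R = 1/(153*(((8*(-7))*17))) = 1/(153*((-56*17))) = (1/153)/(-952) = (1/153)*(-1/952) = -1/145656 ≈ -6.8655e-6)
R + r(-22, 71) = -1/145656 + 41 = 5971895/145656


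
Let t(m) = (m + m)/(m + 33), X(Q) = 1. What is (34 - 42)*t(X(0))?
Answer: -8/17 ≈ -0.47059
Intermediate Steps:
t(m) = 2*m/(33 + m) (t(m) = (2*m)/(33 + m) = 2*m/(33 + m))
(34 - 42)*t(X(0)) = (34 - 42)*(2*1/(33 + 1)) = -16/34 = -8*1/17 = -8/17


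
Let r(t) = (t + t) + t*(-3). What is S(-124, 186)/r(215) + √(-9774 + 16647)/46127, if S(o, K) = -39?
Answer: 39/215 + √6873/46127 ≈ 0.18319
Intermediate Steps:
r(t) = -t (r(t) = 2*t - 3*t = -t)
S(-124, 186)/r(215) + √(-9774 + 16647)/46127 = -39/((-1*215)) + √(-9774 + 16647)/46127 = -39/(-215) + √6873*(1/46127) = -39*(-1/215) + √6873/46127 = 39/215 + √6873/46127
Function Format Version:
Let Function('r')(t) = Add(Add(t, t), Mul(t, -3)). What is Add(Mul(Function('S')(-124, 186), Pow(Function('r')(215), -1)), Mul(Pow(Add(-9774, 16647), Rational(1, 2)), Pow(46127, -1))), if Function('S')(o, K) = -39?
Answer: Add(Rational(39, 215), Mul(Rational(1, 46127), Pow(6873, Rational(1, 2)))) ≈ 0.18319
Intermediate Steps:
Function('r')(t) = Mul(-1, t) (Function('r')(t) = Add(Mul(2, t), Mul(-3, t)) = Mul(-1, t))
Add(Mul(Function('S')(-124, 186), Pow(Function('r')(215), -1)), Mul(Pow(Add(-9774, 16647), Rational(1, 2)), Pow(46127, -1))) = Add(Mul(-39, Pow(Mul(-1, 215), -1)), Mul(Pow(Add(-9774, 16647), Rational(1, 2)), Pow(46127, -1))) = Add(Mul(-39, Pow(-215, -1)), Mul(Pow(6873, Rational(1, 2)), Rational(1, 46127))) = Add(Mul(-39, Rational(-1, 215)), Mul(Rational(1, 46127), Pow(6873, Rational(1, 2)))) = Add(Rational(39, 215), Mul(Rational(1, 46127), Pow(6873, Rational(1, 2))))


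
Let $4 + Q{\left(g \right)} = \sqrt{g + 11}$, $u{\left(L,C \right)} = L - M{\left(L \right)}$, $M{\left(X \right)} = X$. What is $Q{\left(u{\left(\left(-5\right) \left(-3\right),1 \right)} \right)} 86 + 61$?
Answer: $-283 + 86 \sqrt{11} \approx 2.2297$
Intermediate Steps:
$u{\left(L,C \right)} = 0$ ($u{\left(L,C \right)} = L - L = 0$)
$Q{\left(g \right)} = -4 + \sqrt{11 + g}$ ($Q{\left(g \right)} = -4 + \sqrt{g + 11} = -4 + \sqrt{11 + g}$)
$Q{\left(u{\left(\left(-5\right) \left(-3\right),1 \right)} \right)} 86 + 61 = \left(-4 + \sqrt{11 + 0}\right) 86 + 61 = \left(-4 + \sqrt{11}\right) 86 + 61 = \left(-344 + 86 \sqrt{11}\right) + 61 = -283 + 86 \sqrt{11}$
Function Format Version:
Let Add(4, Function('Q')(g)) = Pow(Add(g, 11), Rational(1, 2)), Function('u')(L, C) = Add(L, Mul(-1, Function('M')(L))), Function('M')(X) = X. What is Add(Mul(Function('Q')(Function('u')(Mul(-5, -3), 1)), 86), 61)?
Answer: Add(-283, Mul(86, Pow(11, Rational(1, 2)))) ≈ 2.2297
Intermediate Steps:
Function('u')(L, C) = 0 (Function('u')(L, C) = Add(L, Mul(-1, L)) = 0)
Function('Q')(g) = Add(-4, Pow(Add(11, g), Rational(1, 2))) (Function('Q')(g) = Add(-4, Pow(Add(g, 11), Rational(1, 2))) = Add(-4, Pow(Add(11, g), Rational(1, 2))))
Add(Mul(Function('Q')(Function('u')(Mul(-5, -3), 1)), 86), 61) = Add(Mul(Add(-4, Pow(Add(11, 0), Rational(1, 2))), 86), 61) = Add(Mul(Add(-4, Pow(11, Rational(1, 2))), 86), 61) = Add(Add(-344, Mul(86, Pow(11, Rational(1, 2)))), 61) = Add(-283, Mul(86, Pow(11, Rational(1, 2))))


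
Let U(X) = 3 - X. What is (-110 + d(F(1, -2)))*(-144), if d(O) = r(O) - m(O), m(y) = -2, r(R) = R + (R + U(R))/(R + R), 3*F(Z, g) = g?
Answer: 15972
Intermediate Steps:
F(Z, g) = g/3
r(R) = R + 3/(2*R) (r(R) = R + (R + (3 - R))/(R + R) = R + 3/((2*R)) = R + 3*(1/(2*R)) = R + 3/(2*R))
d(O) = 2 + O + 3/(2*O) (d(O) = (O + 3/(2*O)) - 1*(-2) = (O + 3/(2*O)) + 2 = 2 + O + 3/(2*O))
(-110 + d(F(1, -2)))*(-144) = (-110 + (2 + (⅓)*(-2) + 3/(2*(((⅓)*(-2))))))*(-144) = (-110 + (2 - ⅔ + 3/(2*(-⅔))))*(-144) = (-110 + (2 - ⅔ + (3/2)*(-3/2)))*(-144) = (-110 + (2 - ⅔ - 9/4))*(-144) = (-110 - 11/12)*(-144) = -1331/12*(-144) = 15972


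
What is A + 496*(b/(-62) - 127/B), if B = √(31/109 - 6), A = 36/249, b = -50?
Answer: 33212/83 + 62992*I*√67907/623 ≈ 400.14 + 26348.0*I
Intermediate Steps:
A = 12/83 (A = 36*(1/249) = 12/83 ≈ 0.14458)
B = I*√67907/109 (B = √(31*(1/109) - 6) = √(31/109 - 6) = √(-623/109) = I*√67907/109 ≈ 2.3907*I)
A + 496*(b/(-62) - 127/B) = 12/83 + 496*(-50/(-62) - 127*(-I*√67907/623)) = 12/83 + 496*(-50*(-1/62) - (-127)*I*√67907/623) = 12/83 + 496*(25/31 + 127*I*√67907/623) = 12/83 + (400 + 62992*I*√67907/623) = 33212/83 + 62992*I*√67907/623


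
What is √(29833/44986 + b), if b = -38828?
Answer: 5*I*√3143057690518/44986 ≈ 197.05*I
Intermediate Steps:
√(29833/44986 + b) = √(29833/44986 - 38828) = √(-1746686575/44986) = 5*I*√3143057690518/44986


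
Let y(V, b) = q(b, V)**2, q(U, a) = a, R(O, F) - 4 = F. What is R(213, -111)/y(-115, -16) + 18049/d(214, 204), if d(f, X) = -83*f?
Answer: -240598559/234902450 ≈ -1.0242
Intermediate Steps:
R(O, F) = 4 + F
y(V, b) = V**2
R(213, -111)/y(-115, -16) + 18049/d(214, 204) = (4 - 111)/((-115)**2) + 18049/((-83*214)) = -107/13225 + 18049/(-17762) = -107*1/13225 + 18049*(-1/17762) = -107/13225 - 18049/17762 = -240598559/234902450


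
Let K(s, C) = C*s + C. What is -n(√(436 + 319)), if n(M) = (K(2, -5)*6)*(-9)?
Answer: -810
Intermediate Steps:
K(s, C) = C + C*s
n(M) = 810 (n(M) = (-5*(1 + 2)*6)*(-9) = (-5*3*6)*(-9) = -15*6*(-9) = -90*(-9) = 810)
-n(√(436 + 319)) = -1*810 = -810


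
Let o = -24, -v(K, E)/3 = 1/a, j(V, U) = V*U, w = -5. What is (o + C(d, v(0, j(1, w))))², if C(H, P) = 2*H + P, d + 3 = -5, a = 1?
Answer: 1849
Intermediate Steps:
j(V, U) = U*V
v(K, E) = -3 (v(K, E) = -3/1 = -3*1 = -3)
d = -8 (d = -3 - 5 = -8)
C(H, P) = P + 2*H
(o + C(d, v(0, j(1, w))))² = (-24 + (-3 + 2*(-8)))² = (-24 + (-3 - 16))² = (-24 - 19)² = (-43)² = 1849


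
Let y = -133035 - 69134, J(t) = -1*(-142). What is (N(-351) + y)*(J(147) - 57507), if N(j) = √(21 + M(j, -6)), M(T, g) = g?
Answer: 11597424685 - 57365*√15 ≈ 1.1597e+10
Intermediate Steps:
J(t) = 142
y = -202169
N(j) = √15 (N(j) = √(21 - 6) = √15)
(N(-351) + y)*(J(147) - 57507) = (√15 - 202169)*(142 - 57507) = (-202169 + √15)*(-57365) = 11597424685 - 57365*√15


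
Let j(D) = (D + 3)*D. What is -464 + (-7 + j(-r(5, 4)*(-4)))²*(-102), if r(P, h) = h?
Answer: -8997782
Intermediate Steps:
j(D) = D*(3 + D) (j(D) = (3 + D)*D = D*(3 + D))
-464 + (-7 + j(-r(5, 4)*(-4)))²*(-102) = -464 + (-7 + (-1*4*(-4))*(3 - 1*4*(-4)))²*(-102) = -464 + (-7 + (-4*(-4))*(3 - 4*(-4)))²*(-102) = -464 + (-7 + 16*(3 + 16))²*(-102) = -464 + (-7 + 16*19)²*(-102) = -464 + (-7 + 304)²*(-102) = -464 + 297²*(-102) = -464 + 88209*(-102) = -464 - 8997318 = -8997782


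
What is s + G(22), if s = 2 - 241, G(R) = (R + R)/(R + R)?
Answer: -238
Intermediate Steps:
G(R) = 1 (G(R) = (2*R)/((2*R)) = (2*R)*(1/(2*R)) = 1)
s = -239
s + G(22) = -239 + 1 = -238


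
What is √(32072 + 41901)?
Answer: √73973 ≈ 271.98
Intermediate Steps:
√(32072 + 41901) = √73973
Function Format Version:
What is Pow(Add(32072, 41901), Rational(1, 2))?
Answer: Pow(73973, Rational(1, 2)) ≈ 271.98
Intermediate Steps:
Pow(Add(32072, 41901), Rational(1, 2)) = Pow(73973, Rational(1, 2))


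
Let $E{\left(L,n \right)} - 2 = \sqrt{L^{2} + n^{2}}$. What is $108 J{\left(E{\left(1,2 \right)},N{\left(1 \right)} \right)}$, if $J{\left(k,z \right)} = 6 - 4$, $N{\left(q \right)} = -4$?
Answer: $216$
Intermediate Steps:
$E{\left(L,n \right)} = 2 + \sqrt{L^{2} + n^{2}}$
$J{\left(k,z \right)} = 2$
$108 J{\left(E{\left(1,2 \right)},N{\left(1 \right)} \right)} = 108 \cdot 2 = 216$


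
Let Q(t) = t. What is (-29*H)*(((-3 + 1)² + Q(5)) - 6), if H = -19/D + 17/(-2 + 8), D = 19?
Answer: -319/2 ≈ -159.50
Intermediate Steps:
H = 11/6 (H = -19/19 + 17/(-2 + 8) = -19*1/19 + 17/6 = -1 + 17*(⅙) = -1 + 17/6 = 11/6 ≈ 1.8333)
(-29*H)*(((-3 + 1)² + Q(5)) - 6) = (-29*11/6)*(((-3 + 1)² + 5) - 6) = -319*(((-2)² + 5) - 6)/6 = -319*((4 + 5) - 6)/6 = -319*(9 - 6)/6 = -319/6*3 = -319/2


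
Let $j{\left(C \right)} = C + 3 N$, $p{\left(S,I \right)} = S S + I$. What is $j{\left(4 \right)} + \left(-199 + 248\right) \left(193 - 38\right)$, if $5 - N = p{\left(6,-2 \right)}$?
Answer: $7512$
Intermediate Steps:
$p{\left(S,I \right)} = I + S^{2}$ ($p{\left(S,I \right)} = S^{2} + I = I + S^{2}$)
$N = -29$ ($N = 5 - \left(-2 + 6^{2}\right) = 5 - \left(-2 + 36\right) = 5 - 34 = -29$)
$j{\left(C \right)} = -87 + C$ ($j{\left(C \right)} = C + 3 \left(-29\right) = C - 87 = -87 + C$)
$j{\left(4 \right)} + \left(-199 + 248\right) \left(193 - 38\right) = \left(-87 + 4\right) + \left(-199 + 248\right) \left(193 - 38\right) = -83 + 49 \cdot 155 = -83 + 7595 = 7512$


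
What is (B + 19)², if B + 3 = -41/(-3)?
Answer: 7921/9 ≈ 880.11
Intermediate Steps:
B = 32/3 (B = -3 - 41/(-3) = -3 - 41*(-⅓) = -3 + 41/3 = 32/3 ≈ 10.667)
(B + 19)² = (32/3 + 19)² = (89/3)² = 7921/9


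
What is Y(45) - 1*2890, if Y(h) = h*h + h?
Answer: -820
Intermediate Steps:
Y(h) = h + h² (Y(h) = h² + h = h + h²)
Y(45) - 1*2890 = 45*(1 + 45) - 1*2890 = 45*46 - 2890 = 2070 - 2890 = -820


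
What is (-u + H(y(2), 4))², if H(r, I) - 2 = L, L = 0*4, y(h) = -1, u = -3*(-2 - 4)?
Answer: 256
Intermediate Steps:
u = 18 (u = -3*(-6) = 18)
L = 0
H(r, I) = 2 (H(r, I) = 2 + 0 = 2)
(-u + H(y(2), 4))² = (-1*18 + 2)² = (-18 + 2)² = (-16)² = 256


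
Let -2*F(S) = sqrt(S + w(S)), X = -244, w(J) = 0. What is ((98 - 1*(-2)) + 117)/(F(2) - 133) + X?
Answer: -8689710/35377 + 217*sqrt(2)/35377 ≈ -245.62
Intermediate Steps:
F(S) = -sqrt(S)/2 (F(S) = -sqrt(S + 0)/2 = -sqrt(S)/2)
((98 - 1*(-2)) + 117)/(F(2) - 133) + X = ((98 - 1*(-2)) + 117)/(-sqrt(2)/2 - 133) - 244 = ((98 + 2) + 117)/(-133 - sqrt(2)/2) - 244 = (100 + 117)/(-133 - sqrt(2)/2) - 244 = 217/(-133 - sqrt(2)/2) - 244 = -244 + 217/(-133 - sqrt(2)/2)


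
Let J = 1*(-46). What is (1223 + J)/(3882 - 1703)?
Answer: 1177/2179 ≈ 0.54016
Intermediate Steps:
J = -46
(1223 + J)/(3882 - 1703) = (1223 - 46)/(3882 - 1703) = 1177/2179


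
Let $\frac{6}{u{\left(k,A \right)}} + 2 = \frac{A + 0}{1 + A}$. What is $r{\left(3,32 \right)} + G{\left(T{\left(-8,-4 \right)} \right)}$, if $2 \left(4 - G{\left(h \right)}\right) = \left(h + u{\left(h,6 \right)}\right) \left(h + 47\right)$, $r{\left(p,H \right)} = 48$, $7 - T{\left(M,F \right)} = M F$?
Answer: $\frac{1539}{4} \approx 384.75$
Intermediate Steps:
$u{\left(k,A \right)} = \frac{6}{-2 + \frac{A}{1 + A}}$ ($u{\left(k,A \right)} = \frac{6}{-2 + \frac{A + 0}{1 + A}} = \frac{6}{-2 + \frac{A}{1 + A}}$)
$T{\left(M,F \right)} = 7 - F M$ ($T{\left(M,F \right)} = 7 - M F = 7 - F M$)
$G{\left(h \right)} = 4 - \frac{\left(47 + h\right) \left(- \frac{21}{4} + h\right)}{2}$ ($G{\left(h \right)} = 4 - \frac{\left(h + \frac{6 \left(-1 - 6\right)}{2 + 6}\right) \left(h + 47\right)}{2} = 4 - \frac{\left(h + \frac{6 \left(-1 - 6\right)}{8}\right) \left(47 + h\right)}{2} = 4 - \frac{\left(h + 6 \cdot \frac{1}{8} \left(-7\right)\right) \left(47 + h\right)}{2} = 4 - \frac{\left(h - \frac{21}{4}\right) \left(47 + h\right)}{2} = 4 - \frac{\left(- \frac{21}{4} + h\right) \left(47 + h\right)}{2} = 4 - \frac{\left(47 + h\right) \left(- \frac{21}{4} + h\right)}{2}$)
$r{\left(3,32 \right)} + G{\left(T{\left(-8,-4 \right)} \right)} = 48 - \left(- \frac{1019}{8} + \frac{\left(7 - \left(-4\right) \left(-8\right)\right)^{2}}{2} + \frac{167 \left(7 - \left(-4\right) \left(-8\right)\right)}{8}\right) = 48 - \left(- \frac{1019}{8} + \frac{\left(7 - 32\right)^{2}}{2} + \frac{167 \left(7 - 32\right)}{8}\right) = 48 - \left(- \frac{2597}{4} + \frac{625}{2}\right) = 48 + \left(\frac{1019}{8} + \frac{4175}{8} - \frac{625}{2}\right) = 48 + \frac{1347}{4} = \frac{1539}{4}$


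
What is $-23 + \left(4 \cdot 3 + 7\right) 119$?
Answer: $2238$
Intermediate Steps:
$-23 + \left(4 \cdot 3 + 7\right) 119 = -23 + \left(12 + 7\right) 119 = -23 + 19 \cdot 119 = -23 + 2261 = 2238$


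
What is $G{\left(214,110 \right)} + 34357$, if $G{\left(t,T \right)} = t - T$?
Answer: $34461$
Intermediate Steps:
$G{\left(214,110 \right)} + 34357 = \left(214 - 110\right) + 34357 = 104 + 34357 = 34461$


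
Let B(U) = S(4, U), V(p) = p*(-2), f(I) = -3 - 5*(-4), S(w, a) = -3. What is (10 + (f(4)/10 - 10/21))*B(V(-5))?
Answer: -2357/70 ≈ -33.671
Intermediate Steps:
f(I) = 17 (f(I) = -3 + 20 = 17)
V(p) = -2*p
B(U) = -3
(10 + (f(4)/10 - 10/21))*B(V(-5)) = (10 + (17/10 - 10/21))*(-3) = (10 + 257/210)*(-3) = (2357/210)*(-3) = -2357/70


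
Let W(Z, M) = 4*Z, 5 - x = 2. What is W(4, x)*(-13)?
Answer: -208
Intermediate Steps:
x = 3 (x = 5 - 1*2 = 5 - 2 = 3)
W(4, x)*(-13) = (4*4)*(-13) = 16*(-13) = -208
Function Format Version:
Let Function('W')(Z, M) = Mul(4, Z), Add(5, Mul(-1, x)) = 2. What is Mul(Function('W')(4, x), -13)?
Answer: -208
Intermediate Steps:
x = 3 (x = Add(5, Mul(-1, 2)) = Add(5, -2) = 3)
Mul(Function('W')(4, x), -13) = Mul(Mul(4, 4), -13) = Mul(16, -13) = -208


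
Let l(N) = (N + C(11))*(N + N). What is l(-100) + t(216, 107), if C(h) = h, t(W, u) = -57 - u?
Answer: 17636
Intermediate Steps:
l(N) = 2*N*(11 + N) (l(N) = (N + 11)*(N + N) = (11 + N)*(2*N) = 2*N*(11 + N))
l(-100) + t(216, 107) = 2*(-100)*(11 - 100) + (-57 - 1*107) = 2*(-100)*(-89) + (-57 - 107) = 17800 - 164 = 17636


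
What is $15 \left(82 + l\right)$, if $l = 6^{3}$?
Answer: $4470$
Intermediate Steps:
$l = 216$
$15 \left(82 + l\right) = 15 \left(82 + 216\right) = 15 \cdot 298 = 4470$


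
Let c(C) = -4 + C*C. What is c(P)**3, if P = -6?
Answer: 32768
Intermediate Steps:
c(C) = -4 + C**2
c(P)**3 = (-4 + (-6)**2)**3 = (-4 + 36)**3 = 32**3 = 32768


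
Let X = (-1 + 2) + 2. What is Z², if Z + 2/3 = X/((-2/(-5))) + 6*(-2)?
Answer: 961/36 ≈ 26.694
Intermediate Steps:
X = 3 (X = 1 + 2 = 3)
Z = -31/6 (Z = -⅔ + (3/((-2/(-5))) + 6*(-2)) = -⅔ + (3/((-2*(-⅕))) - 12) = -⅔ + (3/(⅖) - 12) = -⅔ + (3*(5/2) - 12) = -⅔ + (15/2 - 12) = -⅔ - 9/2 = -31/6 ≈ -5.1667)
Z² = (-31/6)² = 961/36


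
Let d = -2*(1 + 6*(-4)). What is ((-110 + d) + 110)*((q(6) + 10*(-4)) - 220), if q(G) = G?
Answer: -11684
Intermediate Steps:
d = 46 (d = -2*(1 - 24) = -2*(-23) = 46)
((-110 + d) + 110)*((q(6) + 10*(-4)) - 220) = ((-110 + 46) + 110)*((6 + 10*(-4)) - 220) = (-64 + 110)*((6 - 40) - 220) = 46*(-34 - 220) = 46*(-254) = -11684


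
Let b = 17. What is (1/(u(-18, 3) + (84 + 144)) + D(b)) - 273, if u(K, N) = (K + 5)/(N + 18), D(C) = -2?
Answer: -1313104/4775 ≈ -275.00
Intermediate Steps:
u(K, N) = (5 + K)/(18 + N)
(1/(u(-18, 3) + (84 + 144)) + D(b)) - 273 = (1/((5 - 18)/(18 + 3) + (84 + 144)) - 2) - 273 = (1/(-13/21 + 228) - 2) - 273 = (1/(4775/21) - 2) - 273 = (21/4775 - 2) - 273 = -9529/4775 - 273 = -1313104/4775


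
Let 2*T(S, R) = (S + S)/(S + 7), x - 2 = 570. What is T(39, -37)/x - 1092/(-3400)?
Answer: 277551/860200 ≈ 0.32266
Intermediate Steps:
x = 572 (x = 2 + 570 = 572)
T(S, R) = S/(7 + S) (T(S, R) = ((S + S)/(S + 7))/2 = ((2*S)/(7 + S))/2 = (2*S/(7 + S))/2 = S/(7 + S))
T(39, -37)/x - 1092/(-3400) = (39/(7 + 39))/572 - 1092/(-3400) = (39/46)*(1/572) - 1092*(-1/3400) = (39*(1/46))*(1/572) + 273/850 = (39/46)*(1/572) + 273/850 = 3/2024 + 273/850 = 277551/860200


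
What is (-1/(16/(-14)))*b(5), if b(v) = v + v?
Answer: 35/4 ≈ 8.7500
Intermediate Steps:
b(v) = 2*v
(-1/(16/(-14)))*b(5) = (-1/(16/(-14)))*(2*5) = (-1/(16*(-1/14)))*10 = (-1/(-8/7))*10 = -7/8*(-1)*10 = (7/8)*10 = 35/4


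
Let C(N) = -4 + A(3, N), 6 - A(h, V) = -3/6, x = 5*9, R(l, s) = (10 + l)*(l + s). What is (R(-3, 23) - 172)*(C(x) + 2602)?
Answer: -83344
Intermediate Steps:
x = 45
A(h, V) = 13/2 (A(h, V) = 6 - (-3)/6 = 6 - 1*(-½) = 6 + ½ = 13/2)
C(N) = 5/2 (C(N) = -4 + 13/2 = 5/2)
(R(-3, 23) - 172)*(C(x) + 2602) = (((-3)² + 10*(-3) + 10*23 - 3*23) - 172)*(5/2 + 2602) = ((9 - 30 + 230 - 69) - 172)*(5209/2) = (140 - 172)*(5209/2) = -32*5209/2 = -83344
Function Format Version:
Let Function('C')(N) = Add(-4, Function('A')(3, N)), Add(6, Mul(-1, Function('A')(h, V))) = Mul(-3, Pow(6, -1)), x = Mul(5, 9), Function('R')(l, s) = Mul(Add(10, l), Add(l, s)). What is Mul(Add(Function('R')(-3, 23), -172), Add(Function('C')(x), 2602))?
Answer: -83344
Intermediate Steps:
x = 45
Function('A')(h, V) = Rational(13, 2) (Function('A')(h, V) = Add(6, Mul(-1, Mul(-3, Pow(6, -1)))) = Add(6, Mul(-1, Mul(-3, Rational(1, 6)))) = Add(6, Mul(-1, Rational(-1, 2))) = Add(6, Rational(1, 2)) = Rational(13, 2))
Function('C')(N) = Rational(5, 2) (Function('C')(N) = Add(-4, Rational(13, 2)) = Rational(5, 2))
Mul(Add(Function('R')(-3, 23), -172), Add(Function('C')(x), 2602)) = Mul(Add(Add(Pow(-3, 2), Mul(10, -3), Mul(10, 23), Mul(-3, 23)), -172), Add(Rational(5, 2), 2602)) = Mul(Add(Add(9, -30, 230, -69), -172), Rational(5209, 2)) = Mul(Add(140, -172), Rational(5209, 2)) = Mul(-32, Rational(5209, 2)) = -83344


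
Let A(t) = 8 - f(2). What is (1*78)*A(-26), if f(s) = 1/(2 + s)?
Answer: 1209/2 ≈ 604.50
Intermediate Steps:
A(t) = 31/4 (A(t) = 8 - 1/(2 + 2) = 8 - 1/4 = 8 - 1*¼ = 8 - ¼ = 31/4)
(1*78)*A(-26) = (1*78)*(31/4) = 78*(31/4) = 1209/2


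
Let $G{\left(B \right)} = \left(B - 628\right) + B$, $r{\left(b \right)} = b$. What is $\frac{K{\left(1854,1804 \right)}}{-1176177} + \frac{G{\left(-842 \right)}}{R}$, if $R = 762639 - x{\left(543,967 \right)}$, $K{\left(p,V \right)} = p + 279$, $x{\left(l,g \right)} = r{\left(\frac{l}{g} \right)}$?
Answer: $- \frac{700435009303}{144566143925415} \approx -0.0048451$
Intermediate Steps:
$x{\left(l,g \right)} = \frac{l}{g}$
$K{\left(p,V \right)} = 279 + p$
$G{\left(B \right)} = -628 + 2 B$ ($G{\left(B \right)} = \left(-628 + B\right) + B = -628 + 2 B$)
$R = \frac{737471370}{967}$ ($R = 762639 - \frac{543}{967} = \frac{737471370}{967} \approx 7.6264 \cdot 10^{5}$)
$\frac{K{\left(1854,1804 \right)}}{-1176177} + \frac{G{\left(-842 \right)}}{R} = \frac{279 + 1854}{-1176177} + \frac{-628 + 2 \left(-842\right)}{\frac{737471370}{967}} = 2133 \left(- \frac{1}{1176177}\right) + \left(-628 - 1684\right) \frac{967}{737471370} = - \frac{711}{392059} - \frac{1117852}{368735685} = - \frac{700435009303}{144566143925415}$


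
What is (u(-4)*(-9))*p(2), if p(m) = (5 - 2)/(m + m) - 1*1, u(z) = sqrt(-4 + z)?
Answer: 9*I*sqrt(2)/2 ≈ 6.364*I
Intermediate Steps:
p(m) = -1 + 3/(2*m) (p(m) = 3/((2*m)) - 1 = 3*(1/(2*m)) - 1 = 3/(2*m) - 1 = -1 + 3/(2*m))
(u(-4)*(-9))*p(2) = (sqrt(-4 - 4)*(-9))*((3/2 - 1*2)/2) = (sqrt(-8)*(-9))*((3/2 - 2)/2) = ((2*I*sqrt(2))*(-9))*((1/2)*(-1/2)) = -18*I*sqrt(2)*(-1/4) = 9*I*sqrt(2)/2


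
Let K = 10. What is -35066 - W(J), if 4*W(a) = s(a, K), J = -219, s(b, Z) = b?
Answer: -140045/4 ≈ -35011.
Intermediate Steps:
W(a) = a/4
-35066 - W(J) = -35066 - (-219)/4 = -35066 - 1*(-219/4) = -35066 + 219/4 = -140045/4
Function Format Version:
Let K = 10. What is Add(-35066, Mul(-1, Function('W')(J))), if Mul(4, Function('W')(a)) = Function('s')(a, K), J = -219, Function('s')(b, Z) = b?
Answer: Rational(-140045, 4) ≈ -35011.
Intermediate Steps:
Function('W')(a) = Mul(Rational(1, 4), a)
Add(-35066, Mul(-1, Function('W')(J))) = Add(-35066, Mul(-1, Mul(Rational(1, 4), -219))) = Add(-35066, Mul(-1, Rational(-219, 4))) = Add(-35066, Rational(219, 4)) = Rational(-140045, 4)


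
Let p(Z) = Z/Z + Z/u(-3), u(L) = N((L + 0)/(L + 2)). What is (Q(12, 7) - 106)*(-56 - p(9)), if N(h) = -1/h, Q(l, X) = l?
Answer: 2820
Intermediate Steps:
u(L) = -(2 + L)/L (u(L) = -1/((L + 0)/(L + 2)) = -1/(L/(2 + L)) = -(2 + L)/L)
p(Z) = 1 - 3*Z (p(Z) = Z/Z + Z/(((-2 - 1*(-3))/(-3))) = 1 + Z/((-(-2 + 3)/3)) = 1 + Z/((-1/3*1)) = 1 + Z/(-1/3) = 1 + Z*(-3) = 1 - 3*Z)
(Q(12, 7) - 106)*(-56 - p(9)) = (12 - 106)*(-56 - (1 - 3*9)) = -94*(-56 - (1 - 27)) = -94*(-56 - 1*(-26)) = -94*(-56 + 26) = -94*(-30) = 2820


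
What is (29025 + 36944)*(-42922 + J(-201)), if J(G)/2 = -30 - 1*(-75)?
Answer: -2825584208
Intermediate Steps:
J(G) = 90 (J(G) = 2*(-30 - 1*(-75)) = 2*(-30 + 75) = 2*45 = 90)
(29025 + 36944)*(-42922 + J(-201)) = (29025 + 36944)*(-42922 + 90) = 65969*(-42832) = -2825584208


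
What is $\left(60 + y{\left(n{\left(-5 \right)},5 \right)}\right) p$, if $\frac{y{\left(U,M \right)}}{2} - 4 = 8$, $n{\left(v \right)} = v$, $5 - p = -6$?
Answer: $924$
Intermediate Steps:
$p = 11$ ($p = 5 - -6 = 5 + 6 = 11$)
$y{\left(U,M \right)} = 24$ ($y{\left(U,M \right)} = 8 + 2 \cdot 8 = 8 + 16 = 24$)
$\left(60 + y{\left(n{\left(-5 \right)},5 \right)}\right) p = \left(60 + 24\right) 11 = 84 \cdot 11 = 924$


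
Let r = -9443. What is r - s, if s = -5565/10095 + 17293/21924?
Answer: -139333571821/14754852 ≈ -9443.2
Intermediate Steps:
s = 3504385/14754852 (s = -5565*1/10095 + 17293*(1/21924) = -371/673 + 17293/21924 = 3504385/14754852 ≈ 0.23751)
r - s = -9443 - 1*3504385/14754852 = -9443 - 3504385/14754852 = -139333571821/14754852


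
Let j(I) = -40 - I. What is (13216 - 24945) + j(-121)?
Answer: -11648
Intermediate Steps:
(13216 - 24945) + j(-121) = (13216 - 24945) + (-40 - 1*(-121)) = -11729 + (-40 + 121) = -11729 + 81 = -11648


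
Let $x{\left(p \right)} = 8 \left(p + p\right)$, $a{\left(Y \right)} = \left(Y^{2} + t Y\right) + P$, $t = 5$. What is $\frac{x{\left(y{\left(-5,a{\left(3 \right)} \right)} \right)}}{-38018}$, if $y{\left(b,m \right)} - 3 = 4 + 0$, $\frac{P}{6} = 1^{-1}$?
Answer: $- \frac{56}{19009} \approx -0.002946$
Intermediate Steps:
$P = 6$ ($P = \frac{6}{1} = 6 \cdot 1 = 6$)
$a{\left(Y \right)} = 6 + Y^{2} + 5 Y$ ($a{\left(Y \right)} = \left(Y^{2} + 5 Y\right) + 6 = 6 + Y^{2} + 5 Y$)
$y{\left(b,m \right)} = 7$ ($y{\left(b,m \right)} = 3 + \left(4 + 0\right) = 3 + 4 = 7$)
$x{\left(p \right)} = 16 p$ ($x{\left(p \right)} = 8 \cdot 2 p = 16 p$)
$\frac{x{\left(y{\left(-5,a{\left(3 \right)} \right)} \right)}}{-38018} = \frac{16 \cdot 7}{-38018} = 112 \left(- \frac{1}{38018}\right) = - \frac{56}{19009}$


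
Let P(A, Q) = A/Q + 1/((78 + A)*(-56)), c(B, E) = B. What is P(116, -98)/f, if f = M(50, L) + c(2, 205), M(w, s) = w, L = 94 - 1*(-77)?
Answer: -90023/3954496 ≈ -0.022765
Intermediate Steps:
L = 171 (L = 94 + 77 = 171)
f = 52 (f = 50 + 2 = 52)
P(A, Q) = -1/(56*(78 + A)) + A/Q (P(A, Q) = A/Q - 1/56/(78 + A) = A/Q - 1/(56*(78 + A)) = -1/(56*(78 + A)) + A/Q)
P(116, -98)/f = ((116² + 78*116 - 1/56*(-98))/((-98)*(78 + 116)))/52 = -1/98*(13456 + 9048 + 7/4)/194*(1/52) = -1/98*1/194*90023/4*(1/52) = -90023/76048*1/52 = -90023/3954496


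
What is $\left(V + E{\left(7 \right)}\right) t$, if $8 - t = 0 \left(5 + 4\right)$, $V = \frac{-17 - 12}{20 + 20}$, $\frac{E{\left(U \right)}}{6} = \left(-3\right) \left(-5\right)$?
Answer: $\frac{3571}{5} \approx 714.2$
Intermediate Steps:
$E{\left(U \right)} = 90$ ($E{\left(U \right)} = 6 \left(\left(-3\right) \left(-5\right)\right) = 6 \cdot 15 = 90$)
$V = - \frac{29}{40} \approx -0.725$
$t = 8$ ($t = 8 - 0 \left(5 + 4\right) = 8 - 0 \cdot 9 = 8 - 0 = 8 + 0 = 8$)
$\left(V + E{\left(7 \right)}\right) t = \left(- \frac{29}{40} + 90\right) 8 = \frac{3571}{40} \cdot 8 = \frac{3571}{5}$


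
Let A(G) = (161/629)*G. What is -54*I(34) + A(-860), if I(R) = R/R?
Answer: -172426/629 ≈ -274.13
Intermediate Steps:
A(G) = 161*G/629 (A(G) = (161*(1/629))*G = 161*G/629)
I(R) = 1
-54*I(34) + A(-860) = -54*1 + (161/629)*(-860) = -54 - 138460/629 = -172426/629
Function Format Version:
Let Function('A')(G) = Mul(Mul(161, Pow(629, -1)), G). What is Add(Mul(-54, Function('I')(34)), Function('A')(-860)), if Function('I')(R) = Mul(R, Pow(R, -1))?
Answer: Rational(-172426, 629) ≈ -274.13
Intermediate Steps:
Function('A')(G) = Mul(Rational(161, 629), G) (Function('A')(G) = Mul(Mul(161, Rational(1, 629)), G) = Mul(Rational(161, 629), G))
Function('I')(R) = 1
Add(Mul(-54, Function('I')(34)), Function('A')(-860)) = Add(Mul(-54, 1), Mul(Rational(161, 629), -860)) = Add(-54, Rational(-138460, 629)) = Rational(-172426, 629)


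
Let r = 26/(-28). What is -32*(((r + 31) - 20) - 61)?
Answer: 11408/7 ≈ 1629.7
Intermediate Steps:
r = -13/14 (r = 26*(-1/28) = -13/14 ≈ -0.92857)
-32*(((r + 31) - 20) - 61) = -32*(((-13/14 + 31) - 20) - 61) = -32*((421/14 - 20) - 61) = -32*(141/14 - 61) = -32*(-713/14) = 11408/7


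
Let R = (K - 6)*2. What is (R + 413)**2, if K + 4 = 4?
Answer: 160801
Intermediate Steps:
K = 0 (K = -4 + 4 = 0)
R = -12 (R = (0 - 6)*2 = -6*2 = -12)
(R + 413)**2 = (-12 + 413)**2 = 401**2 = 160801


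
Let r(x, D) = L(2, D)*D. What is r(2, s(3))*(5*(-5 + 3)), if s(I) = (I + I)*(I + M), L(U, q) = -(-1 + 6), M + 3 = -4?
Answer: -1200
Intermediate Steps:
M = -7 (M = -3 - 4 = -7)
L(U, q) = -5 (L(U, q) = -1*5 = -5)
s(I) = 2*I*(-7 + I) (s(I) = (I + I)*(I - 7) = (2*I)*(-7 + I) = 2*I*(-7 + I))
r(x, D) = -5*D
r(2, s(3))*(5*(-5 + 3)) = (-10*3*(-7 + 3))*(5*(-5 + 3)) = (-10*3*(-4))*(5*(-2)) = -5*(-24)*(-10) = 120*(-10) = -1200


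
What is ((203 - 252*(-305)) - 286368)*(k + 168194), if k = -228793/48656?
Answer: -1712830403072655/48656 ≈ -3.5203e+10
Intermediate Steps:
k = -228793/48656 (k = -228793*1/48656 = -228793/48656 ≈ -4.7023)
((203 - 252*(-305)) - 286368)*(k + 168194) = ((203 - 252*(-305)) - 286368)*(-228793/48656 + 168194) = ((203 + 76860) - 286368)*(8183418471/48656) = (77063 - 286368)*(8183418471/48656) = -209305*8183418471/48656 = -1712830403072655/48656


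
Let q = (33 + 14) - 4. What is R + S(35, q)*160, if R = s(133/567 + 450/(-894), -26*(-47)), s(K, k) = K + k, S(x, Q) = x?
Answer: 82331474/12069 ≈ 6821.7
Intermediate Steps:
q = 43 (q = 47 - 4 = 43)
R = 14745074/12069 (R = (133/567 + 450/(-894)) - 26*(-47) = (133*(1/567) + 450*(-1/894)) + 1222 = (19/81 - 75/149) + 1222 = -3244/12069 + 1222 = 14745074/12069 ≈ 1221.7)
R + S(35, q)*160 = 14745074/12069 + 35*160 = 14745074/12069 + 5600 = 82331474/12069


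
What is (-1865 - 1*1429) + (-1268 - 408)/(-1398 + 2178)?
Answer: -642749/195 ≈ -3296.1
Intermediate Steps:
(-1865 - 1*1429) + (-1268 - 408)/(-1398 + 2178) = (-1865 - 1429) - 1676/780 = -3294 - 1676*1/780 = -3294 - 419/195 = -642749/195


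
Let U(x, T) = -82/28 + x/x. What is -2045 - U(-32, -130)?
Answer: -28603/14 ≈ -2043.1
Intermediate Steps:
U(x, T) = -27/14 (U(x, T) = -82*1/28 + 1 = -41/14 + 1 = -27/14)
-2045 - U(-32, -130) = -2045 - 1*(-27/14) = -2045 + 27/14 = -28603/14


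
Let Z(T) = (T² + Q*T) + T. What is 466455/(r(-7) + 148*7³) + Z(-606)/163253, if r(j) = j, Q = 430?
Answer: 27177652655/2762077507 ≈ 9.8396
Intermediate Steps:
Z(T) = T² + 431*T (Z(T) = (T² + 430*T) + T = T² + 431*T)
466455/(r(-7) + 148*7³) + Z(-606)/163253 = 466455/(-7 + 148*7³) - 606*(431 - 606)/163253 = 466455/(-7 + 148*343) - 606*(-175)*(1/163253) = 466455/(-7 + 50764) + 106050*(1/163253) = 466455/50757 + 106050/163253 = 466455*(1/50757) + 106050/163253 = 155485/16919 + 106050/163253 = 27177652655/2762077507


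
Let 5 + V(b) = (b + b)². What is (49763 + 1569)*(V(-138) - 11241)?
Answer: 3332986760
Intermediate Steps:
V(b) = -5 + 4*b² (V(b) = -5 + (b + b)² = -5 + (2*b)² = -5 + 4*b²)
(49763 + 1569)*(V(-138) - 11241) = (49763 + 1569)*((-5 + 4*(-138)²) - 11241) = 51332*((-5 + 4*19044) - 11241) = 51332*((-5 + 76176) - 11241) = 51332*(76171 - 11241) = 51332*64930 = 3332986760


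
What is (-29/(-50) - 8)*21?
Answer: -7791/50 ≈ -155.82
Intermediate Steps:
(-29/(-50) - 8)*21 = (-29*(-1/50) - 8)*21 = (29/50 - 8)*21 = -371/50*21 = -7791/50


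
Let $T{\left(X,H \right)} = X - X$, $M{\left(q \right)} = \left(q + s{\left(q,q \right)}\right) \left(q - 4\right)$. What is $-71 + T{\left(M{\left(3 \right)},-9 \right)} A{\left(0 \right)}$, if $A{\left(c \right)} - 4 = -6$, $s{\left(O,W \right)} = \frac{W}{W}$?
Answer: $-71$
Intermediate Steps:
$s{\left(O,W \right)} = 1$
$M{\left(q \right)} = \left(1 + q\right) \left(-4 + q\right)$ ($M{\left(q \right)} = \left(q + 1\right) \left(q - 4\right) = \left(1 + q\right) \left(-4 + q\right)$)
$A{\left(c \right)} = -2$ ($A{\left(c \right)} = 4 - 6 = -2$)
$T{\left(X,H \right)} = 0$
$-71 + T{\left(M{\left(3 \right)},-9 \right)} A{\left(0 \right)} = -71 + 0 \left(-2\right) = -71 + 0 = -71$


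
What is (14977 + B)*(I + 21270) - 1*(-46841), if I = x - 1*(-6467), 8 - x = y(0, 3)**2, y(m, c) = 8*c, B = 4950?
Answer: 541443504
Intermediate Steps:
x = -568 (x = 8 - (8*3)**2 = 8 - 1*24**2 = 8 - 1*576 = 8 - 576 = -568)
I = 5899 (I = -568 - 1*(-6467) = -568 + 6467 = 5899)
(14977 + B)*(I + 21270) - 1*(-46841) = (14977 + 4950)*(5899 + 21270) - 1*(-46841) = 19927*27169 + 46841 = 541396663 + 46841 = 541443504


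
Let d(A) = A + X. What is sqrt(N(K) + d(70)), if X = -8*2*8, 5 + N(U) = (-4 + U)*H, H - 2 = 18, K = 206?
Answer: sqrt(3977) ≈ 63.063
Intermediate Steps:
H = 20 (H = 2 + 18 = 20)
N(U) = -85 + 20*U (N(U) = -5 + (-4 + U)*20 = -5 + (-80 + 20*U) = -85 + 20*U)
X = -128 (X = -16*8 = -128)
d(A) = -128 + A (d(A) = A - 128 = -128 + A)
sqrt(N(K) + d(70)) = sqrt((-85 + 20*206) + (-128 + 70)) = sqrt((-85 + 4120) - 58) = sqrt(4035 - 58) = sqrt(3977)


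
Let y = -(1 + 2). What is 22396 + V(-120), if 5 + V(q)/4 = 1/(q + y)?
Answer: 2752244/123 ≈ 22376.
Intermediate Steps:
y = -3 (y = -1*3 = -3)
V(q) = -20 + 4/(-3 + q) (V(q) = -20 + 4/(q - 3) = -20 + 4/(-3 + q))
22396 + V(-120) = 22396 + 4*(16 - 5*(-120))/(-3 - 120) = 22396 + 4*(16 + 600)/(-123) = 22396 + 4*(-1/123)*616 = 22396 - 2464/123 = 2752244/123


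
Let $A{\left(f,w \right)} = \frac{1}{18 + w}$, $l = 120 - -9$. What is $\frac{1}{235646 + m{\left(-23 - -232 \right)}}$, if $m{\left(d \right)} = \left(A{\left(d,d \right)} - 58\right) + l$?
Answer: $\frac{227}{53507760} \approx 4.2424 \cdot 10^{-6}$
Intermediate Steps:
$l = 129$ ($l = 120 + 9 = 129$)
$m{\left(d \right)} = 71 + \frac{1}{18 + d}$ ($m{\left(d \right)} = \left(\frac{1}{18 + d} - 58\right) + 129 = \left(-58 + \frac{1}{18 + d}\right) + 129 = 71 + \frac{1}{18 + d}$)
$\frac{1}{235646 + m{\left(-23 - -232 \right)}} = \frac{1}{235646 + \frac{1279 + 71 \left(-23 - -232\right)}{18 - -209}} = \frac{1}{235646 + \frac{1279 + 71 \left(-23 + 232\right)}{18 + \left(-23 + 232\right)}} = \frac{1}{235646 + \frac{1279 + 71 \cdot 209}{18 + 209}} = \frac{1}{235646 + \frac{1279 + 14839}{227}} = \frac{1}{235646 + \frac{1}{227} \cdot 16118} = \frac{1}{235646 + \frac{16118}{227}} = \frac{1}{\frac{53507760}{227}} = \frac{227}{53507760}$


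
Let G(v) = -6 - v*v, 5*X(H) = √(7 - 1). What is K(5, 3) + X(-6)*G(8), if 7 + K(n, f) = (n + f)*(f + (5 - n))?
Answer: 17 - 14*√6 ≈ -17.293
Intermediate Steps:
K(n, f) = -7 + (f + n)*(5 + f - n) (K(n, f) = -7 + (n + f)*(f + (5 - n)) = -7 + (f + n)*(5 + f - n))
X(H) = √6/5 (X(H) = √(7 - 1)/5 = √6/5)
G(v) = -6 - v²
K(5, 3) + X(-6)*G(8) = (-7 + 3² - 1*5² + 5*3 + 5*5) + (√6/5)*(-6 - 1*8²) = (-7 + 9 - 1*25 + 15 + 25) + (√6/5)*(-6 - 1*64) = (-7 + 9 - 25 + 15 + 25) + (√6/5)*(-6 - 64) = 17 + (√6/5)*(-70) = 17 - 14*√6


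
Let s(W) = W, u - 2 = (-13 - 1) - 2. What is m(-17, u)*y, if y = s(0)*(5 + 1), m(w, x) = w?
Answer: 0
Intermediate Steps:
u = -14 (u = 2 + ((-13 - 1) - 2) = 2 + (-14 - 2) = 2 - 16 = -14)
y = 0 (y = 0*(5 + 1) = 0*6 = 0)
m(-17, u)*y = -17*0 = 0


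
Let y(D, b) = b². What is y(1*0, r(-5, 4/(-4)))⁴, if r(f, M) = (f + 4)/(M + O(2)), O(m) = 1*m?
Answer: 1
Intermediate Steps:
O(m) = m
r(f, M) = (4 + f)/(2 + M) (r(f, M) = (f + 4)/(M + 2) = (4 + f)/(2 + M))
y(1*0, r(-5, 4/(-4)))⁴ = (((4 - 5)/(2 + 4/(-4)))²)⁴ = ((-1/(2 + 4*(-¼)))²)⁴ = ((-1/(2 - 1))²)⁴ = ((-1/1)²)⁴ = ((1*(-1))²)⁴ = ((-1)²)⁴ = 1⁴ = 1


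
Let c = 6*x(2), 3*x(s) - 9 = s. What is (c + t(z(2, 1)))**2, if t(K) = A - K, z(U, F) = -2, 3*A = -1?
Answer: 5041/9 ≈ 560.11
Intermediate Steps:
A = -1/3 (A = (1/3)*(-1) = -1/3 ≈ -0.33333)
x(s) = 3 + s/3
c = 22 (c = 6*(3 + (1/3)*2) = 6*(3 + 2/3) = 6*(11/3) = 22)
t(K) = -1/3 - K
(c + t(z(2, 1)))**2 = (22 + (-1/3 - 1*(-2)))**2 = (22 + (-1/3 + 2))**2 = (22 + 5/3)**2 = (71/3)**2 = 5041/9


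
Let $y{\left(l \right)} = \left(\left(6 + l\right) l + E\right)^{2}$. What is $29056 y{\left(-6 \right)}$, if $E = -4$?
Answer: $464896$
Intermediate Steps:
$y{\left(l \right)} = \left(-4 + l \left(6 + l\right)\right)^{2}$ ($y{\left(l \right)} = \left(\left(6 + l\right) l - 4\right)^{2} = \left(l \left(6 + l\right) - 4\right)^{2} = \left(-4 + l \left(6 + l\right)\right)^{2}$)
$29056 y{\left(-6 \right)} = 29056 \left(-4 + \left(-6\right)^{2} + 6 \left(-6\right)\right)^{2} = 29056 \left(-4 + 36 - 36\right)^{2} = 29056 \left(-4\right)^{2} = 29056 \cdot 16 = 464896$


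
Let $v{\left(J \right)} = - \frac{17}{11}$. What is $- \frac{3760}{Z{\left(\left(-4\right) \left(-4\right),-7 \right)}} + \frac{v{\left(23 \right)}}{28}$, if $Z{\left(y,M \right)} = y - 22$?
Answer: $\frac{578989}{924} \approx 626.61$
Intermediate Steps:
$v{\left(J \right)} = - \frac{17}{11}$ ($v{\left(J \right)} = \left(-17\right) \frac{1}{11} = - \frac{17}{11}$)
$Z{\left(y,M \right)} = -22 + y$ ($Z{\left(y,M \right)} = y - 22 = -22 + y$)
$- \frac{3760}{Z{\left(\left(-4\right) \left(-4\right),-7 \right)}} + \frac{v{\left(23 \right)}}{28} = - \frac{3760}{-22 - -16} - \frac{17}{11 \cdot 28} = - \frac{3760}{-22 + 16} - \frac{17}{308} = - \frac{3760}{-6} - \frac{17}{308} = \left(-3760\right) \left(- \frac{1}{6}\right) - \frac{17}{308} = \frac{1880}{3} - \frac{17}{308} = \frac{578989}{924}$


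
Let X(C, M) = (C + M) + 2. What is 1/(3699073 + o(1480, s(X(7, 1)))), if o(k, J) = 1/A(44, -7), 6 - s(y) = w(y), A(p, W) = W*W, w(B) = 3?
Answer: 49/181254578 ≈ 2.7034e-7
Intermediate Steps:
A(p, W) = W²
X(C, M) = 2 + C + M
s(y) = 3 (s(y) = 6 - 1*3 = 6 - 3 = 3)
o(k, J) = 1/49 (o(k, J) = 1/((-7)²) = 1/49)
1/(3699073 + o(1480, s(X(7, 1)))) = 1/(3699073 + 1/49) = 1/(181254578/49) = 49/181254578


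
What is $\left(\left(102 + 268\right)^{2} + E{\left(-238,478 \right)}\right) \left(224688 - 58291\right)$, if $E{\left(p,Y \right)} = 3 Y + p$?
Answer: $22978760112$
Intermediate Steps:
$E{\left(p,Y \right)} = p + 3 Y$
$\left(\left(102 + 268\right)^{2} + E{\left(-238,478 \right)}\right) \left(224688 - 58291\right) = \left(\left(102 + 268\right)^{2} + \left(-238 + 3 \cdot 478\right)\right) \left(224688 - 58291\right) = \left(370^{2} + \left(-238 + 1434\right)\right) 166397 = \left(136900 + 1196\right) 166397 = 138096 \cdot 166397 = 22978760112$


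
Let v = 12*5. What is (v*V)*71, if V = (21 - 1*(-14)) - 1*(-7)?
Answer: 178920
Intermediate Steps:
v = 60
V = 42 (V = (21 + 14) + 7 = 35 + 7 = 42)
(v*V)*71 = (60*42)*71 = 2520*71 = 178920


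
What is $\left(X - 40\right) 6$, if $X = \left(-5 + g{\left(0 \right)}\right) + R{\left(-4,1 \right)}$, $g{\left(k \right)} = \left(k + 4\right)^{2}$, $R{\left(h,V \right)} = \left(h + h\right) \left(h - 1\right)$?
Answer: $66$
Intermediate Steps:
$R{\left(h,V \right)} = 2 h \left(-1 + h\right)$
$g{\left(k \right)} = \left(4 + k\right)^{2}$
$X = 51$ ($X = \left(-5 + \left(4 + 0\right)^{2}\right) + 2 \left(-4\right) \left(-1 - 4\right) = \left(-5 + 4^{2}\right) + 2 \left(-4\right) \left(-5\right) = \left(-5 + 16\right) + 40 = 11 + 40 = 51$)
$\left(X - 40\right) 6 = \left(51 - 40\right) 6 = 11 \cdot 6 = 66$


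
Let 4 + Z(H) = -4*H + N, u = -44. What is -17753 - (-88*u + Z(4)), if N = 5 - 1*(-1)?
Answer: -21611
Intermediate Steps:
N = 6 (N = 5 + 1 = 6)
Z(H) = 2 - 4*H (Z(H) = -4 + (-4*H + 6) = -4 + (6 - 4*H) = 2 - 4*H)
-17753 - (-88*u + Z(4)) = -17753 - (-88*(-44) + (2 - 4*4)) = -17753 - (3872 + (2 - 16)) = -17753 - (3872 - 14) = -17753 - 1*3858 = -17753 - 3858 = -21611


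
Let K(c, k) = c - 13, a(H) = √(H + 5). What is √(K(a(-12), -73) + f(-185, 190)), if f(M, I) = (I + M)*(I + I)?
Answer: √(1887 + I*√7) ≈ 43.44 + 0.0305*I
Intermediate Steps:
a(H) = √(5 + H)
f(M, I) = 2*I*(I + M) (f(M, I) = (I + M)*(2*I) = 2*I*(I + M))
K(c, k) = -13 + c
√(K(a(-12), -73) + f(-185, 190)) = √((-13 + √(5 - 12)) + 2*190*(190 - 185)) = √((-13 + √(-7)) + 2*190*5) = √((-13 + I*√7) + 1900) = √(1887 + I*√7)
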